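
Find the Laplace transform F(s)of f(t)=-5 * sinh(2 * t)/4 -5/(2 * s^2 - 8)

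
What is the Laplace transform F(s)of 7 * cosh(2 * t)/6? 7 * s/(6 * (s^2-4))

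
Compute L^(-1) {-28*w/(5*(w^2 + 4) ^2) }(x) -7*x*sin(2*x) /5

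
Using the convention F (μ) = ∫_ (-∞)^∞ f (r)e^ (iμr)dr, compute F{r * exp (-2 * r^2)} sqrt (2) * I * sqrt (pi) * μ * exp (-μ^2/8)/8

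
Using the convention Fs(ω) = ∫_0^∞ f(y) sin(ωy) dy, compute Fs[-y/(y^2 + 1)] -pi*exp(-ω) /2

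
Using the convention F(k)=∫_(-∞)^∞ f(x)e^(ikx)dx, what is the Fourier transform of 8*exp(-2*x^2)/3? 4*sqrt(2)*sqrt(pi)*exp(-k^2/8)/3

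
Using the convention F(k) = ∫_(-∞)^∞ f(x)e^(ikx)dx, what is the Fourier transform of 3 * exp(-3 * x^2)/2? sqrt(3) * sqrt(pi) * exp(-k^2/12)/2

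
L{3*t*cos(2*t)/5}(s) 3*(s^2 - 4)/(5*(s^2 + 4)^2)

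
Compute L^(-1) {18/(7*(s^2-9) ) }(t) 6*sinh(3*t) /7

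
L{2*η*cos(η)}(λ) 2*(λ^2 - 1)/(λ^2+1)^2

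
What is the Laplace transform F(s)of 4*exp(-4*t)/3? 4/(3*(s + 4))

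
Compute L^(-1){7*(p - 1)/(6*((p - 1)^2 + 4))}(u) 7*exp(u)*cos(2*u)/6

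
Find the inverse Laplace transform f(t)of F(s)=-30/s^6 -t^5/4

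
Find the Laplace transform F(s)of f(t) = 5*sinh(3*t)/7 15/(7*(s^2 - 9))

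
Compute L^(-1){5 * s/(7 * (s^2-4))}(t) 5 * cosh(2 * t)/7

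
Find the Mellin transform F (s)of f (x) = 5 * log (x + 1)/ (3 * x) -5 * pi * csc (pi * s)/ (3 * s - 3)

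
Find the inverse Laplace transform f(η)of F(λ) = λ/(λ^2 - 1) cosh(η)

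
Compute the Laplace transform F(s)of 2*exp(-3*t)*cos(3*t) 2*(s + 3)/((s + 3)^2 + 9)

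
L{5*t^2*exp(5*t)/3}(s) 10/(3*(s - 5)^3)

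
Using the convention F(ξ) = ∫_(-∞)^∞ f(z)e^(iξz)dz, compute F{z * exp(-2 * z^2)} sqrt(2) * I * sqrt(pi) * ξ * exp(-ξ^2/8)/8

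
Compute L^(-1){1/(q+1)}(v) exp(-v)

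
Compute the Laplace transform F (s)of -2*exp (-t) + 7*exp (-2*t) 7/ (s + 2) - 2/ (s + 1)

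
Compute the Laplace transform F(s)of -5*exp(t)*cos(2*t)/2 5*(1 - s)/(2*((s - 1)^2 + 4))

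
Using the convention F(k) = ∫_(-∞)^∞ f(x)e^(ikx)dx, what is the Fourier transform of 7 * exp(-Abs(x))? 14/(k^2 + 1)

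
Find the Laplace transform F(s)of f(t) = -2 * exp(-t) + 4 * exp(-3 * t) 4/(s + 3) - 2/(s + 1)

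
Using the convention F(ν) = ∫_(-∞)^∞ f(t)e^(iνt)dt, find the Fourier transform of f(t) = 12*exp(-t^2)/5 12*sqrt(pi)*exp(-ν^2/4)/5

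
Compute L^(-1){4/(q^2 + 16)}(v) sin(4*v)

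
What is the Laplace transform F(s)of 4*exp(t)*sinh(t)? 4/(s*(s - 2))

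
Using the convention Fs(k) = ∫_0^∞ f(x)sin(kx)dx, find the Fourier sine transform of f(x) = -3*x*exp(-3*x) -18*k/(k^2+9)^2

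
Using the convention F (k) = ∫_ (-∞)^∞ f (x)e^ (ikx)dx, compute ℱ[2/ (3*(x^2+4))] pi*exp (-2*Abs (k))/3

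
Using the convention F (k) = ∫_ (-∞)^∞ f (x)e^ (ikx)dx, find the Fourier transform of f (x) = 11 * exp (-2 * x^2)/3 11 * sqrt (2) * sqrt (pi) * exp (-k^2/8)/6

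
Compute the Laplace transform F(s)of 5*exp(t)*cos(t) 5*(s - 1)/((s - 1)^2+1)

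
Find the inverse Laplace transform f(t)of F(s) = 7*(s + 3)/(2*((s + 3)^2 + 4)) 7*exp(-3*t)*cos(2*t)/2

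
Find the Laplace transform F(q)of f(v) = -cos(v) -q/(q^2+1)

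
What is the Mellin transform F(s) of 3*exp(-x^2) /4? 3*gamma(s/2) /8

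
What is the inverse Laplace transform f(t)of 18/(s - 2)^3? 9 * t^2 * exp(2 * t)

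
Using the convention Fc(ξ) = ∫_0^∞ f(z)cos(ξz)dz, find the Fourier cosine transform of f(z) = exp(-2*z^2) sqrt(2)*sqrt(pi)*exp(-ξ^2/8)/4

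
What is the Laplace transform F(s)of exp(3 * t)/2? 1/(2 * (s - 3))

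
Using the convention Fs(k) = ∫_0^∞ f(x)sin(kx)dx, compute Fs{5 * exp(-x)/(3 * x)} 5 * atan(k)/3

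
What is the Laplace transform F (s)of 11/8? 11/ (8 * s)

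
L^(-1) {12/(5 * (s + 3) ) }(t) 12 * exp(-3 * t) /5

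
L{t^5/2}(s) 60/s^6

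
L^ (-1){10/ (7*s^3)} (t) 5*t^2/7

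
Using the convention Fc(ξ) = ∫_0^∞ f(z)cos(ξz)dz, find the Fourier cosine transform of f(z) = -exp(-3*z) -3/(ξ^2 + 9)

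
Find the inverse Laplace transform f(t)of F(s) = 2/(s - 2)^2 2 * t * exp(2 * t)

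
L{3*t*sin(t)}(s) 6*s/(s^2+1)^2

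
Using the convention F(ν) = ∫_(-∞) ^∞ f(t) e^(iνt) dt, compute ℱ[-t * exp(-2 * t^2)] -sqrt(2) * I * sqrt(pi) * ν * exp(-ν^2/8) /8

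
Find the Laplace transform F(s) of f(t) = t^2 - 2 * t 2/s^3 - 2/s^2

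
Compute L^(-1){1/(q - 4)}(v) exp(4*v)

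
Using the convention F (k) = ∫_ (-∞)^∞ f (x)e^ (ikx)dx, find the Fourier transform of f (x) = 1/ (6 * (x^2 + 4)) pi * exp (-2 * Abs (k))/12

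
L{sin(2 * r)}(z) 2/(z^2+4)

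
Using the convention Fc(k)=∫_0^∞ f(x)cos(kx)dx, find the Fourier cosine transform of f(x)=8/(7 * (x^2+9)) 4 * pi * exp(-3 * k)/21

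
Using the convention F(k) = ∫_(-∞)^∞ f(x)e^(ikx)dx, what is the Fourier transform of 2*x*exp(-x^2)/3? I*sqrt(pi)*k*exp(-k^2/4)/3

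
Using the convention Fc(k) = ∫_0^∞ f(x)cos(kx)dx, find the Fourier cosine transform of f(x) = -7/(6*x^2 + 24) -7*pi*exp(-2*k)/24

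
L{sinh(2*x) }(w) 2/(w^2-4) 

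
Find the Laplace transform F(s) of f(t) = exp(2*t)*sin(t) 1/((s - 2) ^2 + 1) 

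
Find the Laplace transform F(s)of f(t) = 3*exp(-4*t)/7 3/(7*(s + 4))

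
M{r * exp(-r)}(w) gamma(w + 1)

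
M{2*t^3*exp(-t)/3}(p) 2*gamma(p + 3)/3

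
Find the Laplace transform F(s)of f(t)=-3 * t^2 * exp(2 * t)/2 -3/(s - 2)^3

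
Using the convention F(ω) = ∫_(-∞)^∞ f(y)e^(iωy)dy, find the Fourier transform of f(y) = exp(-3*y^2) sqrt(3)*sqrt(pi)*exp(-ω^2/12)/3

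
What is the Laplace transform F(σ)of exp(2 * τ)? 1/(σ - 2)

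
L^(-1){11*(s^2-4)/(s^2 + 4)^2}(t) 11*t*cos(2*t)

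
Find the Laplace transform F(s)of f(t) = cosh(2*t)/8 s/(8*(s^2 - 4))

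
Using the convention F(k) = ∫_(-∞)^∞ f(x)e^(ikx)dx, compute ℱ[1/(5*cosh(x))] pi/(5*cosh(pi*k/2))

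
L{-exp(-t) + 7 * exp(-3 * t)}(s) 7/(s + 3) - 1/(s + 1)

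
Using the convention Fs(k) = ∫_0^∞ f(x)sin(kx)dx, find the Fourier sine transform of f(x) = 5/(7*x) 5*pi/14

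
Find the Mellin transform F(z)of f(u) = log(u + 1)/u -pi * csc(pi * z)/(z - 1)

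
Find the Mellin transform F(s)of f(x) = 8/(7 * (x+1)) 8 * pi * csc(pi * s)/7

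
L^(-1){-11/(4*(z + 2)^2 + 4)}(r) -11*exp(-2*r)*sin(r)/4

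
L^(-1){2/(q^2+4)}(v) sin(2*v)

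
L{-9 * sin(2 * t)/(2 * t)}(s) -9 * atan(2/s)/2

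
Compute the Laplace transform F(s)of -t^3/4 -3/(2*s^4)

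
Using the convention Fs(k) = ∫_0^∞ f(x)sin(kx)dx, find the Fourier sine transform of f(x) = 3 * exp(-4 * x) 3 * k/(k^2 + 16)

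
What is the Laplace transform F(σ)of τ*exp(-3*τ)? (σ + 3)^(-2)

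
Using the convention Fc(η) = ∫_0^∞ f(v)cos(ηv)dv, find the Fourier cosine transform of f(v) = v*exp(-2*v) (4 - η^2)/(η^2+4)^2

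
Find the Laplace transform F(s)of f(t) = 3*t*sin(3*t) 18*s/(s^2 + 9)^2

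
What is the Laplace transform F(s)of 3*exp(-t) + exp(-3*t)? 1/(s + 3) + 3/(s + 1)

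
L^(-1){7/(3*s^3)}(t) 7*t^2/6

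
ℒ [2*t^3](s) 12/s^4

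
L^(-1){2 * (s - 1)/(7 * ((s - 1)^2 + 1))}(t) 2 * exp(t) * cos(t)/7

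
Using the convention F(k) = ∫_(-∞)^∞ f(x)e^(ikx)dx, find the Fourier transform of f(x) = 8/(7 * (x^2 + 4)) 4 * pi * exp(-2 * Abs(k))/7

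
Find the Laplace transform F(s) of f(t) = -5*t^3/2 -15/s^4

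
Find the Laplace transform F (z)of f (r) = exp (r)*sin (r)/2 1/ (2*( (z - 1)^2+1))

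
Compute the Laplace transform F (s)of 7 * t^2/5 14/ (5 * s^3)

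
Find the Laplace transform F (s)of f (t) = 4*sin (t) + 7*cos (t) 7*s/ (s^2 + 1) + 4/ (s^2 + 1)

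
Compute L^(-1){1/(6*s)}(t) 1/6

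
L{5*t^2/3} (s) 10/ (3*s^3)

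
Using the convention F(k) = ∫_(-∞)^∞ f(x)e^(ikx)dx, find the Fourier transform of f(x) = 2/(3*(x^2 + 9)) 2*pi*exp(-3*Abs(k))/9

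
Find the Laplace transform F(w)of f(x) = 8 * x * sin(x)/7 16 * w/(7 * (w^2 + 1)^2)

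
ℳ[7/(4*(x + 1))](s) 7*pi*csc(pi*s)/4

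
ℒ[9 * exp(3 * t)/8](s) 9/(8 * (s - 3))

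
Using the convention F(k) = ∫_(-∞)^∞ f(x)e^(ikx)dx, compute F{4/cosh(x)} 4*pi/cosh(pi*k/2)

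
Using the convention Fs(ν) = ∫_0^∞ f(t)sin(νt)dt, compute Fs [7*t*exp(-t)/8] 7*ν/(4*(ν^2 + 1)^2)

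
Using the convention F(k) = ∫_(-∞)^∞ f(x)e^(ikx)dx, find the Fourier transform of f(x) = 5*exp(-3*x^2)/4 5*sqrt(3)*sqrt(pi)*exp(-k^2/12)/12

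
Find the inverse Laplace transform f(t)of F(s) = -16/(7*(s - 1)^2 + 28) -8*exp(t)*sin(2*t)/7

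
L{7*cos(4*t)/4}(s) 7*s/(4*(s^2+16))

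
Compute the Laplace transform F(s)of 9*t 9/s^2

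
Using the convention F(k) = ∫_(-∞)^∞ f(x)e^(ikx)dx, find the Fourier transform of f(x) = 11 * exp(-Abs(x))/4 11/(2 * (k^2 + 1))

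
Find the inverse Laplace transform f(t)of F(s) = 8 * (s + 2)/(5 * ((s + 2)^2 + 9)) 8 * exp(-2 * t) * cos(3 * t)/5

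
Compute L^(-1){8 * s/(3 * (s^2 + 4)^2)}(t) 2 * t * sin(2 * t)/3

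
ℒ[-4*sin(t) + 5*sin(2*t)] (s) 10/(s^2 + 4)-4/(s^2 + 1)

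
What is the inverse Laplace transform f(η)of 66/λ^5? 11*η^4/4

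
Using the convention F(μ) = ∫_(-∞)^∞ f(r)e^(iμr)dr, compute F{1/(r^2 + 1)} pi * exp(-Abs(μ))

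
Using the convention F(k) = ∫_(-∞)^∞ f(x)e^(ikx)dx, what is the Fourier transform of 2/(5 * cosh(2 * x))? pi/(5 * cosh(pi * k/4))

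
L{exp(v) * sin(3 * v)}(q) 3/((q - 1)^2 + 9)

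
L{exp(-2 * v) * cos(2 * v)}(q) (q + 2)/((q + 2)^2 + 4)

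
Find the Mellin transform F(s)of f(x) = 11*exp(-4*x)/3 11*gamma(s)/(3*4^s)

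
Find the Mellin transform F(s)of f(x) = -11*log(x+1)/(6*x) 11*pi*csc(pi*s)/(6*(s - 1))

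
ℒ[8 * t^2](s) 16/s^3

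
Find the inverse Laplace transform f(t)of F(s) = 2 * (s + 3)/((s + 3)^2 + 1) 2 * exp(-3 * t) * cos(t)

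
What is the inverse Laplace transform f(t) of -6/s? -6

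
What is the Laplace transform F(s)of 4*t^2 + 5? 5/s + 8/s^3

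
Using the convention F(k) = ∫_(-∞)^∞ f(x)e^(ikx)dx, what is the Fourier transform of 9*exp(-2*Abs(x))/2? 18/(k^2 + 4)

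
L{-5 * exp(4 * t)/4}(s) -5/(4 * s - 16)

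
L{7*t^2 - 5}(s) 14/s^3 - 5/s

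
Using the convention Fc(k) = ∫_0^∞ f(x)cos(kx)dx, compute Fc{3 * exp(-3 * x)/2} 9/(2 * (k^2 + 9))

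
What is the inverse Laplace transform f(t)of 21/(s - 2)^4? 7*t^3*exp(2*t)/2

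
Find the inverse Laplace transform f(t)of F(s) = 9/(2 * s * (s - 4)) 9 * exp(2 * t) * sinh(2 * t)/4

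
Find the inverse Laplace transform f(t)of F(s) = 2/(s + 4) 2 * exp(-4 * t)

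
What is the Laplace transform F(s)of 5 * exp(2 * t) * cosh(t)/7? 5 * (s - 2)/(7 * ((s - 2)^2 - 1))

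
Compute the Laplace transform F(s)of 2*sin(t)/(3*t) 2*atan(1/s)/3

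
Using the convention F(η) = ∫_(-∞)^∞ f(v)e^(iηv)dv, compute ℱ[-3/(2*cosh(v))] -3*pi/(2*cosh(pi*η/2))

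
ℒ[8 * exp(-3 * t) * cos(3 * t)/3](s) 8 * (s + 3)/(3 * ((s + 3)^2 + 9))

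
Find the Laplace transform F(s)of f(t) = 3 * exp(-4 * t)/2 3/(2 * (s + 4))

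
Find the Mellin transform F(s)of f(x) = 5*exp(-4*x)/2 5*gamma(s)/(2*2^(2*s))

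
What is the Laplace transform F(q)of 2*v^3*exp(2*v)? 12/(q - 2)^4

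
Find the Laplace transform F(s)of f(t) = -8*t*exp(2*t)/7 -8/(7*(s - 2)^2)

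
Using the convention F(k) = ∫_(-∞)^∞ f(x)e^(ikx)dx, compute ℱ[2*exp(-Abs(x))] 4/(k^2 + 1)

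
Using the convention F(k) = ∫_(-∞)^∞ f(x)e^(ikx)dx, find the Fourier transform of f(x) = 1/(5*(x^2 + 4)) pi*exp(-2*Abs(k))/10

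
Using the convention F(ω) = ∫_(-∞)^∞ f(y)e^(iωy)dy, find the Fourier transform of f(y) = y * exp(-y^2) I * sqrt(pi) * ω * exp(-ω^2/4)/2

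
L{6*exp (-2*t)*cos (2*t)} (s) 6*(s + 2)/ ( (s + 2)^2 + 4)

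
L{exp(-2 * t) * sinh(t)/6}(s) 1/(6 * ((s+2)^2 - 1))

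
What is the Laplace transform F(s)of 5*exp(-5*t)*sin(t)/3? 5/(3*((s + 5)^2 + 1))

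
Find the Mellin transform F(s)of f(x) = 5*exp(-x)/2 5*gamma(s)/2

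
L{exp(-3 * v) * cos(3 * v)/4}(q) (q + 3)/(4 * ((q + 3)^2 + 9))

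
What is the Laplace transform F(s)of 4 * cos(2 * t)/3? 4 * s/(3 * (s^2+4))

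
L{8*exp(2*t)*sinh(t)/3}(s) 8/(3*((s - 2)^2 - 1))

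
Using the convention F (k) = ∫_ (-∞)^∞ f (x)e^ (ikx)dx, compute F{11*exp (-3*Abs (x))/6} 11/ (k^2 + 9)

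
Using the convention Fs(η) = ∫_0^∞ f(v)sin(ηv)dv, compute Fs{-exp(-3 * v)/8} -η/(8 * η^2 + 72)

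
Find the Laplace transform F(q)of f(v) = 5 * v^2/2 5/q^3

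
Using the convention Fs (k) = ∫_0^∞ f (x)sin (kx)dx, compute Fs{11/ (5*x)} 11*pi/10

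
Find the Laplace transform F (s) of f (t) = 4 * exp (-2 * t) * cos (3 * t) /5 4 * (s + 2) / (5 * ( (s + 2) ^2 + 9) ) 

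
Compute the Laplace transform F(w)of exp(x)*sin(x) 1/((w - 1)^2+1)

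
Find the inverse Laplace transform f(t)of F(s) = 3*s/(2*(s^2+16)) 3*cos(4*t)/2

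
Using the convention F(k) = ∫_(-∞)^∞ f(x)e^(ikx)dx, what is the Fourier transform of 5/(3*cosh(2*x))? 5*pi/(6*cosh(pi*k/4))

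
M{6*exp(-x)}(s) 6*gamma(s)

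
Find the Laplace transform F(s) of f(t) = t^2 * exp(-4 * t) 2/(s + 4) ^3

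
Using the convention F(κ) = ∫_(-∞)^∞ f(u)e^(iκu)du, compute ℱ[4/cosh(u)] 4 * pi/cosh(pi * κ/2)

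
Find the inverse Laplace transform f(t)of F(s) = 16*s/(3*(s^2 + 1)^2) 8*t*sin(t)/3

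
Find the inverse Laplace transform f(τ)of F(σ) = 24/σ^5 τ^4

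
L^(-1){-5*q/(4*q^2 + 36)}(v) -5*cos(3*v)/4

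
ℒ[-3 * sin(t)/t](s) -3 * atan(1/s)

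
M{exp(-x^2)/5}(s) gamma(s/2)/10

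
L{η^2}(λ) 2/λ^3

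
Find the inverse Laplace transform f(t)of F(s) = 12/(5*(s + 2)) 12*exp(-2*t)/5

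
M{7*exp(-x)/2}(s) 7*gamma(s)/2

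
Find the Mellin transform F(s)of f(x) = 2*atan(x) -pi*sec(pi*s/2)/s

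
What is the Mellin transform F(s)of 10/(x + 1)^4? 5*gamma(s)*gamma(4 - s)/3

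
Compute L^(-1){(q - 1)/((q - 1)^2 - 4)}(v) exp(v)*cosh(2*v)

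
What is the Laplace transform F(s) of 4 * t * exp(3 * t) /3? 4/(3 * (s - 3) ^2) 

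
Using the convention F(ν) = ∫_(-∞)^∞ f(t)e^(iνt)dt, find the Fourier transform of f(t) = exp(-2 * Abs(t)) 4/(ν^2 + 4)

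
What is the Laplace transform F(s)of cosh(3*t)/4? s/(4*(s^2 - 9))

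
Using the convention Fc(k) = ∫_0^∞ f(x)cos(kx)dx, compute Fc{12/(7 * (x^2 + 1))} 6 * pi * exp(-k)/7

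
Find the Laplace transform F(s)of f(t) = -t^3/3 -2/s^4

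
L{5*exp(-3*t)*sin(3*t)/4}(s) 15/(4*((s + 3)^2 + 9))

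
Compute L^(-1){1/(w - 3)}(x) exp(3 * x)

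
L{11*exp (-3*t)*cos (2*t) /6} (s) 11*(s + 3) / (6*( (s + 3) ^2 + 4) ) 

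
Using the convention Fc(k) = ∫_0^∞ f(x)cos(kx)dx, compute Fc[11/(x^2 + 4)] 11 * pi * exp(-2 * k)/4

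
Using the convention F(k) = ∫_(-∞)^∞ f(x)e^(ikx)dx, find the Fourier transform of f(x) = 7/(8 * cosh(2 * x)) 7 * pi/(16 * cosh(pi * k/4))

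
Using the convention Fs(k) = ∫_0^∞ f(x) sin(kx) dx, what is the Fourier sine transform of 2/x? pi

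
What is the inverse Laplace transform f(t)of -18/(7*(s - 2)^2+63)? -6*exp(2*t)*sin(3*t)/7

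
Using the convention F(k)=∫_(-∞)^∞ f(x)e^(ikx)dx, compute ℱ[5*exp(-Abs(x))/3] 10/(3*(k^2+1))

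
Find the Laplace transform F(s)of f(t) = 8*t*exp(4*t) 8/(s - 4)^2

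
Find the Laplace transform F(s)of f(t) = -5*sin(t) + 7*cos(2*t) 7*s/(s^2 + 4) - 5/(s^2 + 1)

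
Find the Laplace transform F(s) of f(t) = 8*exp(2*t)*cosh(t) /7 8*(s - 2) /(7*((s - 2) ^2-1) ) 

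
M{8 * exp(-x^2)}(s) 4 * gamma(s/2)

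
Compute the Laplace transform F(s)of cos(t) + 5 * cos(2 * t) s/(s^2 + 1) + 5 * s/(s^2 + 4)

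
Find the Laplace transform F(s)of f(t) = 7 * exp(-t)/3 7/(3 * (s + 1))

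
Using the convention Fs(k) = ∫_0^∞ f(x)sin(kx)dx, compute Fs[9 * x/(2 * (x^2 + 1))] 9 * pi * exp(-k)/4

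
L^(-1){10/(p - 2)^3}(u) 5 * u^2 * exp(2 * u)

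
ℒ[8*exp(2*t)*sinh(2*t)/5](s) 16/(5*s*(s - 4))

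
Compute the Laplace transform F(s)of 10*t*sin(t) 20*s/(s^2 + 1)^2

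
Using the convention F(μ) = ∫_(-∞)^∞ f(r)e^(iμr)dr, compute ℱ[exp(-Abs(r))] 2/(μ^2 + 1)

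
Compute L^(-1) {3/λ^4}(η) η^3/2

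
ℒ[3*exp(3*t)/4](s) 3/(4*(s - 3))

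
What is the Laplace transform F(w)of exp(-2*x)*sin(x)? 1/((w+2)^2+1)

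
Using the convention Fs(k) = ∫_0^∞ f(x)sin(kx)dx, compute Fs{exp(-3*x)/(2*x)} atan(k/3)/2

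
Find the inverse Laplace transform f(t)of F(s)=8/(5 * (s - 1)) 8 * exp(t)/5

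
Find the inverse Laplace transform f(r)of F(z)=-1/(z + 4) -exp(-4*r)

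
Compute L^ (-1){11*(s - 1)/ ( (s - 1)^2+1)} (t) 11*exp (t)*cos (t)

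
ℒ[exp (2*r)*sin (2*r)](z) 2/ ( (z - 2)^2 + 4)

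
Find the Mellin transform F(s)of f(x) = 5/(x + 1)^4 5 * gamma(s) * gamma(4 - s)/6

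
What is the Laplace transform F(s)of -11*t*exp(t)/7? -11/(7*(s - 1)^2)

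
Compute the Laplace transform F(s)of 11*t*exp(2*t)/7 11/(7*(s - 2)^2)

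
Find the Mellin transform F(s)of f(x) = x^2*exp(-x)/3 gamma(s + 2)/3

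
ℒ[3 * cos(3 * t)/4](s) 3 * s/(4 * (s^2 + 9))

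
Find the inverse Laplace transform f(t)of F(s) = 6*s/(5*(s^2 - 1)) 6*cosh(t)/5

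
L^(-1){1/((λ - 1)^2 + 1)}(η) exp(η)*sin(η)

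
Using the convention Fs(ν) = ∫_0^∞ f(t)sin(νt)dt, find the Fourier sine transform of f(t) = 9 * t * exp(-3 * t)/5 54 * ν/(5 * (ν^2+9)^2)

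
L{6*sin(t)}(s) 6/(s^2+1)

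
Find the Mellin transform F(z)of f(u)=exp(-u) gamma(z)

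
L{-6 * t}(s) -6/s^2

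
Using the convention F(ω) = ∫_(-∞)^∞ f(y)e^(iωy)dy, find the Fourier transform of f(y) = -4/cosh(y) -4*pi/cosh(pi*ω/2)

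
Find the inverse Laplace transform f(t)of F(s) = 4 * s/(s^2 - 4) 4 * cosh(2 * t)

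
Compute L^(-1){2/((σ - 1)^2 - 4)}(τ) exp(τ)*sinh(2*τ)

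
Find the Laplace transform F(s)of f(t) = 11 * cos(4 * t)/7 11 * s/(7 * (s^2 + 16))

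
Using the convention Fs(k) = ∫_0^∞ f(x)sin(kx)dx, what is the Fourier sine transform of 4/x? 2*pi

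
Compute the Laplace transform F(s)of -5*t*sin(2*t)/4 -5*s/(s^2 + 4)^2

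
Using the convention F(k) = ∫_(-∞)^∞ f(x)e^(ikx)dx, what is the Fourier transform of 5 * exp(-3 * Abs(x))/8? 15/(4 * (k^2 + 9))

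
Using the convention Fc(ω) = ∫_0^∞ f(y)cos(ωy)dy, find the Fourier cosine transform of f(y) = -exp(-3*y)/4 -3/(4*ω^2 + 36)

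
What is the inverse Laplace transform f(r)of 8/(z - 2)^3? 4*r^2*exp(2*r)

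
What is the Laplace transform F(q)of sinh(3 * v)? 3/(q^2 - 9)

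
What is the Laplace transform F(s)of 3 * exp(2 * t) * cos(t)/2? 3 * (s - 2)/(2 * ((s - 2)^2 + 1))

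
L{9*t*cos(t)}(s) 9*(s^2 - 1)/(s^2 + 1)^2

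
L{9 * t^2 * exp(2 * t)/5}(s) 18/(5 * (s - 2)^3)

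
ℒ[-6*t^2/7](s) -12/(7*s^3)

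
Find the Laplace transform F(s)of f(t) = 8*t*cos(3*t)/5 8*(s^2 - 9)/(5*(s^2+9)^2)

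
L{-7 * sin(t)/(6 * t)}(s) -7 * atan(1/s)/6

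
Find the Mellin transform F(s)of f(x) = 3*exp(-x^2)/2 3*gamma(s/2)/4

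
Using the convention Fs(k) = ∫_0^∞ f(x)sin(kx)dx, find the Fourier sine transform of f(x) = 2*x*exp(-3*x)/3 4*k/(k^2 + 9)^2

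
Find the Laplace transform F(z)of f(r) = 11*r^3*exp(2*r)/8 33/(4*(z - 2)^4)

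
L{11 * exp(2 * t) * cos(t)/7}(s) 11 * (s - 2)/(7 * ((s - 2)^2 + 1))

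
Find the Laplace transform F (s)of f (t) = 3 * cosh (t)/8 3 * s/ (8 * (s^2 - 1))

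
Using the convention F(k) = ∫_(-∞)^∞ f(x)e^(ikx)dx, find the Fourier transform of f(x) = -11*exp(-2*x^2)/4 -11*sqrt(2)*sqrt(pi)*exp(-k^2/8)/8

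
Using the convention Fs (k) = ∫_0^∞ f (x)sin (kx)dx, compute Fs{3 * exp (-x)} 3 * k/ (k^2 + 1)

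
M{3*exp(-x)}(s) 3*gamma(s)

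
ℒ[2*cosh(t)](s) 2*s/(s^2 - 1)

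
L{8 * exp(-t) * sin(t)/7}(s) 8/(7 * ((s + 1)^2 + 1))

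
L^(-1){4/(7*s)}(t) 4/7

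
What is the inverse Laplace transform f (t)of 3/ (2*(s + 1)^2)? 3*t*exp (-t)/2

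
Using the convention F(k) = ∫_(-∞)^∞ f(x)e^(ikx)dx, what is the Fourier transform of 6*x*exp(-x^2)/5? 3*I*sqrt(pi)*k*exp(-k^2/4)/5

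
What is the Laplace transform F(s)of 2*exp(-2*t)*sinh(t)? 2/((s + 2)^2 - 1)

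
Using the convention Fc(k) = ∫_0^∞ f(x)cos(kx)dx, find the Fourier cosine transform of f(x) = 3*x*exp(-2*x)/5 3*(4 - k^2)/(5*(k^2 + 4)^2)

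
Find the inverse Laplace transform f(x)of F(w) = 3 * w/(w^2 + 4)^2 3 * x * sin(2 * x)/4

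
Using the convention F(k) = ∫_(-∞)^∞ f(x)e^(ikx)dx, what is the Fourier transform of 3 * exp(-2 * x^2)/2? 3 * sqrt(2) * sqrt(pi) * exp(-k^2/8)/4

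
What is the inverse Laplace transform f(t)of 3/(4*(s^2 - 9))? sinh(3*t)/4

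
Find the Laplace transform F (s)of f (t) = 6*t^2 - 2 12/s^3 - 2/s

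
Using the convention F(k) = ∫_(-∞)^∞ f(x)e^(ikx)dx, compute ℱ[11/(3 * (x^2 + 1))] 11 * pi * exp(-Abs(k))/3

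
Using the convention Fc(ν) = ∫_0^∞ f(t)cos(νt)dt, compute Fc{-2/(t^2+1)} -pi*exp(-ν)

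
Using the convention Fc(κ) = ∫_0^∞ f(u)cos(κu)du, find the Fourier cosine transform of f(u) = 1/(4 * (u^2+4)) pi * exp(-2 * κ)/16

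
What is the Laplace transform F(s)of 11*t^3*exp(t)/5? 66/(5*(s - 1)^4)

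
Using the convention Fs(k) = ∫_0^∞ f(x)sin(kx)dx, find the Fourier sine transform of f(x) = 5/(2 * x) 5 * pi/4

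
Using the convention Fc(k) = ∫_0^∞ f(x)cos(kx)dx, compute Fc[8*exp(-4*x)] 32/(k^2+16)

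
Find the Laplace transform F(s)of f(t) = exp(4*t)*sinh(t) 1/((s - 4)^2 - 1)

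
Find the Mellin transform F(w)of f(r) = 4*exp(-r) 4*gamma(w)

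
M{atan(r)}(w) -pi * sec(pi * w/2)/(2 * w)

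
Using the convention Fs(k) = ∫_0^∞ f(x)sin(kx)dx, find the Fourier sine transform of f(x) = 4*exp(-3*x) 4*k/(k^2+9)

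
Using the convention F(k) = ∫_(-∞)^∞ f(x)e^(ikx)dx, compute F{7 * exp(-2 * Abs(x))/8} 7/(2 * (k^2+4))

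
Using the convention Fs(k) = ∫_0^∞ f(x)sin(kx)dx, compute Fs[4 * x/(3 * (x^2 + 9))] 2 * pi * exp(-3 * k)/3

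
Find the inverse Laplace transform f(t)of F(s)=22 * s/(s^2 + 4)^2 11 * t * sin(2 * t)/2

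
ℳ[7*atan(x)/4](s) -7*pi*sec(pi*s/2)/(8*s)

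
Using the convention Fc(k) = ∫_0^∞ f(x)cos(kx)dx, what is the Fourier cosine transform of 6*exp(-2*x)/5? 12/(5*(k^2 + 4))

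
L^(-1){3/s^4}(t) t^3/2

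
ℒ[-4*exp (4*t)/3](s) -4/ (3*s - 12)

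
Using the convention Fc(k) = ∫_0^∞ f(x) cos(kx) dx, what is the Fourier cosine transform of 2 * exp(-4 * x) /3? 8/(3 * (k^2+16) ) 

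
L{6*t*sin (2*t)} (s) 24*s/ (s^2 + 4)^2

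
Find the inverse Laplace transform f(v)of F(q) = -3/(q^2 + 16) -3 * sin(4 * v)/4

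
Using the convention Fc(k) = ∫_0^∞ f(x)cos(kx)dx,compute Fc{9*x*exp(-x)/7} 9*(1 - k^2)/(7*(k^2 + 1)^2)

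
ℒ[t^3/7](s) 6/(7 * s^4)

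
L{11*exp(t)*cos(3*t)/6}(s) 11*(s - 1)/(6*((s - 1)^2 + 9))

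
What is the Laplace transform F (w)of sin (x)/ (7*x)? atan (1/w)/7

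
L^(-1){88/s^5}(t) 11*t^4/3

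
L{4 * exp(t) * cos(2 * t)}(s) 4 * (s - 1)/((s - 1)^2 + 4)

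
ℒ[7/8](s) 7/(8*s)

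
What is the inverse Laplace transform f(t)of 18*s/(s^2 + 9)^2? 3*t*sin(3*t)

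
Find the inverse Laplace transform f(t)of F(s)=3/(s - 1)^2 3*t*exp(t)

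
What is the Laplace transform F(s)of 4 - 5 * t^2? 4/s - 10/s^3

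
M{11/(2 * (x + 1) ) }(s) 11 * pi * csc(pi * s) /2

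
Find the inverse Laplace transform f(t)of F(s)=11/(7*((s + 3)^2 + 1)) 11*exp(-3*t)*sin(t)/7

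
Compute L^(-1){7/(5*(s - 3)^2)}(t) 7*t*exp(3*t)/5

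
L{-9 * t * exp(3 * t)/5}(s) -9/(5 * (s - 3)^2)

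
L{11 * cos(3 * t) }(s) 11 * s/(s^2 + 9) 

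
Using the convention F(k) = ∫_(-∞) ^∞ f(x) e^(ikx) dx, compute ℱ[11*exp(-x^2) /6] 11*sqrt(pi)*exp(-k^2/4) /6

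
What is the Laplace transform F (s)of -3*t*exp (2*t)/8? -3/ (8*(s - 2)^2)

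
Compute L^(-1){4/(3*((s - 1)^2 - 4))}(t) 2*exp(t)*sinh(2*t)/3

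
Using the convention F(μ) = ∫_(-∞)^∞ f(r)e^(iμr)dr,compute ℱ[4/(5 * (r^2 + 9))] 4 * pi * exp(-3 * Abs(μ))/15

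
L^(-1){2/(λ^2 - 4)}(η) sinh(2 * η)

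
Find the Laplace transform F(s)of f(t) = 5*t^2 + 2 10/s^3 + 2/s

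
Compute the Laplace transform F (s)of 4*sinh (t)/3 4/ (3*(s^2 - 1))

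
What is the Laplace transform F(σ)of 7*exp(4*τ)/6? 7/(6*(σ - 4))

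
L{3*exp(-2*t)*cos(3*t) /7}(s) 3*(s + 2) /(7*((s + 2) ^2 + 9) ) 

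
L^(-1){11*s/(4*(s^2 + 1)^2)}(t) 11*t*sin(t)/8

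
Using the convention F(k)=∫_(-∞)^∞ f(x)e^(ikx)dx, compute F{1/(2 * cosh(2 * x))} pi/(4 * cosh(pi * k/4))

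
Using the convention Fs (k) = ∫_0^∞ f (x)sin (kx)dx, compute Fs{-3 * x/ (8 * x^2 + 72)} -3 * pi * exp (-3 * k)/16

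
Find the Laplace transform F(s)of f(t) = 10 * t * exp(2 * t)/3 10/(3 * (s - 2)^2)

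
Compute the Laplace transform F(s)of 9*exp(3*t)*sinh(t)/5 9/(5*((s - 3)^2-1))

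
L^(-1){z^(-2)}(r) r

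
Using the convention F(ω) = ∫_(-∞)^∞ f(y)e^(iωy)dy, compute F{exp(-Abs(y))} 2/(ω^2 + 1)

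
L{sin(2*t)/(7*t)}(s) atan(2/s)/7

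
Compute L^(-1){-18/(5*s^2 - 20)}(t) -9*sinh(2*t)/5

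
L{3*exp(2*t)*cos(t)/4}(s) 3*(s - 2)/(4*((s - 2)^2+1))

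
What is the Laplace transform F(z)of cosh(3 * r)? z/(z^2 - 9)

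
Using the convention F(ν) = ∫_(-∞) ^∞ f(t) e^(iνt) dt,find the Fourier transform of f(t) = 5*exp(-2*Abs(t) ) 20/(ν^2+4) 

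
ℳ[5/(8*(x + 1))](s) 5*pi*csc(pi*s)/8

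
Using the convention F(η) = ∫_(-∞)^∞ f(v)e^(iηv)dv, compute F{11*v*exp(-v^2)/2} 11*I*sqrt(pi)*η*exp(-η^2/4)/4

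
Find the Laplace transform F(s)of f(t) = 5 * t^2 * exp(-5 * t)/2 5/(s + 5)^3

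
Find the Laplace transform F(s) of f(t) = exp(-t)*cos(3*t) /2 (s+1) /(2*((s+1) ^2+9) ) 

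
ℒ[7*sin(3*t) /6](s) 7/(2*(s^2 + 9) ) 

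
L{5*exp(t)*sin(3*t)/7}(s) 15/(7*((s - 1)^2+9))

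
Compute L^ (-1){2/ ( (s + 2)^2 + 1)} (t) 2*exp (-2*t)*sin (t)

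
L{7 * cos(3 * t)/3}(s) 7 * s/(3 * (s^2 + 9))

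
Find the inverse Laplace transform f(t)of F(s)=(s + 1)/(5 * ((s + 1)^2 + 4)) exp(-t) * cos(2 * t)/5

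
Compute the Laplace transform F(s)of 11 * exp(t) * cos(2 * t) 11 * (s - 1)/((s - 1)^2 + 4)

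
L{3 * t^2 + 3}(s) 3/s + 6/s^3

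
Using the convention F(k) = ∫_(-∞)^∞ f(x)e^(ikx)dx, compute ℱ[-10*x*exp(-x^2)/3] -5*I*sqrt(pi)*k*exp(-k^2/4)/3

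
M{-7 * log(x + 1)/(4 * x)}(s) 7 * pi * csc(pi * s)/(4 * (s - 1))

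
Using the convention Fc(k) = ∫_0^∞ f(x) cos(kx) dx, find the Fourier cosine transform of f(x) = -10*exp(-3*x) -30/(k^2+9) 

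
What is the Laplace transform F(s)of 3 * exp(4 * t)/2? 3/(2 * (s - 4))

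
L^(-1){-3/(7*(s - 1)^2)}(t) -3*t*exp(t)/7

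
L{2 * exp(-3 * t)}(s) 2/(s + 3)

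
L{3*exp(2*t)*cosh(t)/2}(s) 3*(s - 2)/(2*((s - 2)^2 - 1))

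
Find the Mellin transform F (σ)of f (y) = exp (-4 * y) gamma (σ)/4^σ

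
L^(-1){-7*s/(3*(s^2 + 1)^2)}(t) -7*t*sin(t)/6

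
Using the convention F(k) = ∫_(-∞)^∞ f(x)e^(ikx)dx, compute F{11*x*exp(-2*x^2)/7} 11*sqrt(2)*I*sqrt(pi)*k*exp(-k^2/8)/56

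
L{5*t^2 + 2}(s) 10/s^3 + 2/s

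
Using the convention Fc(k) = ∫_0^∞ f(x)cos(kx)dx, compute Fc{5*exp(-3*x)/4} 15/(4*(k^2 + 9))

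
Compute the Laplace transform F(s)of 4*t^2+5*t 5/s^2+8/s^3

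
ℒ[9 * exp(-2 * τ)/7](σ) 9/(7 * (σ + 2))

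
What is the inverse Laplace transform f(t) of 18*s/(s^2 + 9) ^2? 3*t*sin(3*t) 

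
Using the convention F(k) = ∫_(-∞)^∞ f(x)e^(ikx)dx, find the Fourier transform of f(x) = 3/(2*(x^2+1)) 3*pi*exp(-Abs(k))/2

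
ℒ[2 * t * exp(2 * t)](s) 2/(s - 2)^2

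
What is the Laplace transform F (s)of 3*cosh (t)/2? 3*s/ (2*(s^2 - 1))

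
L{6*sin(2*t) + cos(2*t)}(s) 12/(s^2 + 4) + s/(s^2 + 4)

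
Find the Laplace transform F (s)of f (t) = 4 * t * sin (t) 8 * s/ (s^2 + 1)^2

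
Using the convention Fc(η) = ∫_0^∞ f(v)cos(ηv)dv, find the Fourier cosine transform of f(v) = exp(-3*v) 3/(η^2 + 9)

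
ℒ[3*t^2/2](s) 3/s^3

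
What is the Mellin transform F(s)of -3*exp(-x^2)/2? -3*gamma(s/2)/4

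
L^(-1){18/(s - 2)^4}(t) 3 * t^3 * exp(2 * t)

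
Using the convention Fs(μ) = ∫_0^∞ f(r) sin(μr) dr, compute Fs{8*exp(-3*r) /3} 8*μ/(3*(μ^2 + 9) ) 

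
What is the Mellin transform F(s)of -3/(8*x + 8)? -3*pi*csc(pi*s)/8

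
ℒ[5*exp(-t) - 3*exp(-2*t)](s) 5/(s + 1) - 3/(s + 2) 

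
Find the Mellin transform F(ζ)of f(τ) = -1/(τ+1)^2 pi*(ζ - 1)/sin(pi*ζ)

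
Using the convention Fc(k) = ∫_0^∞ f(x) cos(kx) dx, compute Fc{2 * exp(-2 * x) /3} 4/(3 * (k^2 + 4) ) 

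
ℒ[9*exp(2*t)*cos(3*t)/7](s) 9*(s - 2)/(7*((s - 2)^2 + 9))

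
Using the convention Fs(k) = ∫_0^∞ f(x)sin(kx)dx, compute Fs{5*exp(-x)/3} 5*k/(3*(k^2 + 1))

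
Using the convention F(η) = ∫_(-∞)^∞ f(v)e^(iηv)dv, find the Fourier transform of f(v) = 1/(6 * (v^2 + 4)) pi * exp(-2 * Abs(η))/12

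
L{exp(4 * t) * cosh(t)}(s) (s - 4)/((s - 4)^2 - 1)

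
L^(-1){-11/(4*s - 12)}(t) -11*exp(3*t)/4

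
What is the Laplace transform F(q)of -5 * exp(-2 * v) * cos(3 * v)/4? 5 * (-q - 2)/(4 * ((q + 2)^2 + 9))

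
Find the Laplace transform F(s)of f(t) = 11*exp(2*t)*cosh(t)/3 11*(s - 2)/(3*((s - 2)^2 - 1))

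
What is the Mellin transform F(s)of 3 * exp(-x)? 3 * gamma(s)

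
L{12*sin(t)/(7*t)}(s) 12*atan(1/s)/7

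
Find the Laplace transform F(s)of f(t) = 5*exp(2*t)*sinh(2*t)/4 5/(2*s*(s - 4))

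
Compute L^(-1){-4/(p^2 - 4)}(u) -2 * sinh(2 * u)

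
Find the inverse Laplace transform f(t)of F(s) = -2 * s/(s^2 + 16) -2 * cos(4 * t)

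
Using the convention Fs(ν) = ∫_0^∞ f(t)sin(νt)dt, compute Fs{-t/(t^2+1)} -pi * exp(-ν)/2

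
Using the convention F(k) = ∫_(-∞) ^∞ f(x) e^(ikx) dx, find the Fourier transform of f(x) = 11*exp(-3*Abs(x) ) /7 66/(7*(k^2 + 9) ) 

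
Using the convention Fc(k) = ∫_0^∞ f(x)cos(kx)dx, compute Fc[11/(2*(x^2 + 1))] 11*pi*exp(-k)/4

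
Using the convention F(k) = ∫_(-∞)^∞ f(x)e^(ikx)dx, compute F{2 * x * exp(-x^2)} I * sqrt(pi) * k * exp(-k^2/4)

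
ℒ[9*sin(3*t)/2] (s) 27/(2*(s^2 + 9))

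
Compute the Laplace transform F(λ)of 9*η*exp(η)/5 9/(5*(λ - 1)^2)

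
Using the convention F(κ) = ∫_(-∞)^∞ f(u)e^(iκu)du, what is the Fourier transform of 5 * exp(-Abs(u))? 10/(κ^2 + 1)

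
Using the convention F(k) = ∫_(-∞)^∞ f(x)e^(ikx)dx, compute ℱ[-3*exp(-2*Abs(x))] -12/(k^2 + 4)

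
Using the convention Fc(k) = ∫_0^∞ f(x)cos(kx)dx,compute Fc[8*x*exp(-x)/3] 8*(1 - k^2)/(3*(k^2 + 1)^2)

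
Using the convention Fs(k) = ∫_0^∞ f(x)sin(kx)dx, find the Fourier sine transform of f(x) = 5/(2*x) 5*pi/4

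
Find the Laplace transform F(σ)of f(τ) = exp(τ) 1/(σ - 1)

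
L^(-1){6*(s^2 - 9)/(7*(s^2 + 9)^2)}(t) 6*t*cos(3*t)/7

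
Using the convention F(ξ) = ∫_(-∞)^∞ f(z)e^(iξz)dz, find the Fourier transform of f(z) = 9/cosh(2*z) 9*pi/(2*cosh(pi*ξ/4))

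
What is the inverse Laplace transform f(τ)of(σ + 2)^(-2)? τ*exp(-2*τ)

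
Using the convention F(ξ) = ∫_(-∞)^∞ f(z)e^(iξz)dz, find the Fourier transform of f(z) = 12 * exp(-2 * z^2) 6 * sqrt(2) * sqrt(pi) * exp(-ξ^2/8)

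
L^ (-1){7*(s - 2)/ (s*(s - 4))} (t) 7*exp (2*t)*cosh (2*t)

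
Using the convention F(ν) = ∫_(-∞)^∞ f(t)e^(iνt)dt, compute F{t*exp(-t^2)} I*sqrt(pi)*ν*exp(-ν^2/4)/2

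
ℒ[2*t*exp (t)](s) 2/ (s - 1)^2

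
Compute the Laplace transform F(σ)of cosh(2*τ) σ/(σ^2 - 4)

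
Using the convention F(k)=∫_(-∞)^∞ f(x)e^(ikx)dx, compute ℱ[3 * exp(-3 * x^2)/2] sqrt(3) * sqrt(pi) * exp(-k^2/12)/2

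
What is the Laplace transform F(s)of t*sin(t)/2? s/(s^2 + 1)^2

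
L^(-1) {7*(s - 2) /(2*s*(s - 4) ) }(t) 7*exp(2*t)*cosh(2*t) /2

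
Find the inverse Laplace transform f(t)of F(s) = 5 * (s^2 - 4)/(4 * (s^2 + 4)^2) 5 * t * cos(2 * t)/4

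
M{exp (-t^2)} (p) gamma (p/2)/2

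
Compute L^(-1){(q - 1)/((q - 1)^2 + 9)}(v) exp(v)*cos(3*v)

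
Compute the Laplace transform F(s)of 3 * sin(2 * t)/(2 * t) 3 * atan(2/s)/2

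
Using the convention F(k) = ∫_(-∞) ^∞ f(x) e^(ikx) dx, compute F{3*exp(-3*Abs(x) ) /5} 18/(5*(k^2 + 9) ) 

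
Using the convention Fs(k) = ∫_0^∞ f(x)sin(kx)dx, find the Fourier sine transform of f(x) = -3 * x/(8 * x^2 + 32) -3 * pi * exp(-2 * k)/16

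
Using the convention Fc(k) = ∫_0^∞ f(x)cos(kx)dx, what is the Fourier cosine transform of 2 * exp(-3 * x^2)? sqrt(3) * sqrt(pi) * exp(-k^2/12)/3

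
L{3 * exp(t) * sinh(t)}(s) 3/(s * (s - 2))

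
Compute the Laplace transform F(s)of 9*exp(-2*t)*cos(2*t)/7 9*(s + 2)/(7*((s + 2)^2 + 4))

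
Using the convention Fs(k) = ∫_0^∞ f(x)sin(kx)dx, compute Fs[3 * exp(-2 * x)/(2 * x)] 3 * atan(k/2)/2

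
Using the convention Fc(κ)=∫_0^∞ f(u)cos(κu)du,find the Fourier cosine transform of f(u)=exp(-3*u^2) sqrt(3)*sqrt(pi)*exp(-κ^2/12)/6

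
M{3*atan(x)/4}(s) -3*pi*sec(pi*s/2)/(8*s)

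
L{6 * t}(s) 6/s^2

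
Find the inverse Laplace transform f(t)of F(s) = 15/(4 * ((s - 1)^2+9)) 5 * exp(t) * sin(3 * t)/4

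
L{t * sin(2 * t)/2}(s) 2 * s/(s^2+4)^2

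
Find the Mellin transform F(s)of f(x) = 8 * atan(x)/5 -4 * pi * sec(pi * s/2)/(5 * s)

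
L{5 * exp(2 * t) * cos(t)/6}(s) 5 * (s - 2)/(6 * ((s - 2)^2 + 1))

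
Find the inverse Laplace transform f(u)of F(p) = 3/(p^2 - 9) sinh(3*u)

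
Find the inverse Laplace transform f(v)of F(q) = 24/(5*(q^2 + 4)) 12*sin(2*v)/5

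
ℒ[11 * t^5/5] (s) 264/s^6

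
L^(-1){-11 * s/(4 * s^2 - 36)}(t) -11 * cosh(3 * t)/4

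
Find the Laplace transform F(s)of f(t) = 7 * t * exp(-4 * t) 7/(s+4)^2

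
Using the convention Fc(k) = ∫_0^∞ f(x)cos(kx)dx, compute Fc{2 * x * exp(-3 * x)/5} 2 * (9 - k^2)/(5 * (k^2 + 9)^2)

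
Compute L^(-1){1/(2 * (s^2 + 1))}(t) sin(t)/2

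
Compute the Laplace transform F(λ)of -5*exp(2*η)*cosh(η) 5*(2 - λ)/((λ - 2)^2-1)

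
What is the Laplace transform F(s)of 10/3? 10/(3 * s)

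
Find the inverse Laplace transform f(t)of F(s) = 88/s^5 11*t^4/3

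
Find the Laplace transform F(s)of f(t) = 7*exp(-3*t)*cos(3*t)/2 7*(s+3)/(2*((s+3)^2+9))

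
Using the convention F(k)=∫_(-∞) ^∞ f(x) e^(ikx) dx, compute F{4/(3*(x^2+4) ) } 2*pi*exp(-2*Abs(k) ) /3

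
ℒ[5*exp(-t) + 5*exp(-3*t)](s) 5/(s + 1) + 5/(s + 3)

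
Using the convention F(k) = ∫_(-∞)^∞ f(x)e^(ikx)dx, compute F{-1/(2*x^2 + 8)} -pi*exp(-2*Abs(k))/4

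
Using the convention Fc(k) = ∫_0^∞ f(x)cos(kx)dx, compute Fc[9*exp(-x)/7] 9/(7*(k^2 + 1))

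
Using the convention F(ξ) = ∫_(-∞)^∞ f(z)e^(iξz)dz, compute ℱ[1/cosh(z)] pi/cosh(pi*ξ/2)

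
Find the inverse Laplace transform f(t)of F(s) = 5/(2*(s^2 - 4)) 5*sinh(2*t)/4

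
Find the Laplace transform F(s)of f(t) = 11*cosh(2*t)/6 11*s/(6*(s^2 - 4))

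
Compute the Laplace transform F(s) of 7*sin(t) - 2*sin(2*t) 7/(s^2 + 1) - 4/(s^2 + 4) 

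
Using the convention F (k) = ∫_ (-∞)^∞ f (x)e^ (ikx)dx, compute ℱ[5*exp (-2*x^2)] 5*sqrt (2)*sqrt (pi)*exp (-k^2/8)/2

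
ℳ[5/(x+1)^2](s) -5*pi*(s - 1)/sin(pi*s)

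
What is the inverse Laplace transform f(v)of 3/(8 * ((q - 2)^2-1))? 3 * exp(2 * v) * sinh(v)/8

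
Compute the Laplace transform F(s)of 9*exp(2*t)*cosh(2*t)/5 9*(s - 2)/(5*s*(s - 4))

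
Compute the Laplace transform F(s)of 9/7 9/(7*s)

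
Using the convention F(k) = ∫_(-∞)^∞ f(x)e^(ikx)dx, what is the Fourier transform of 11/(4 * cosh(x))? 11 * pi/(4 * cosh(pi * k/2))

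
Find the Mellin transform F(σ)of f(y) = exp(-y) gamma(σ)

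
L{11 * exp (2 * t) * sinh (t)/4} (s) 11/ (4 * ( (s - 2)^2 - 1))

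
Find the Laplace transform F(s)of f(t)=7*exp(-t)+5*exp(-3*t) 7/(s+1)+5/(s+3)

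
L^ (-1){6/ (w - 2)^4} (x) x^3 * exp (2 * x)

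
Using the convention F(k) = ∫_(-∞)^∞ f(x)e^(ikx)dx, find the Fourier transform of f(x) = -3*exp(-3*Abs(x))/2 -9/(k^2+9)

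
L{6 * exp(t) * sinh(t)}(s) 6/(s * (s - 2))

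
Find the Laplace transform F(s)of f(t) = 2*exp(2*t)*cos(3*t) 2*(s - 2)/((s - 2)^2 + 9)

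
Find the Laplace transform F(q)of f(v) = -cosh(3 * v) -q/(q^2 - 9)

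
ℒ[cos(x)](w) w/(w^2+1)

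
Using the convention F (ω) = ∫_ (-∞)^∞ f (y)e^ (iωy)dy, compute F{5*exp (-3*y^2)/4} 5*sqrt (3)*sqrt (pi)*exp (-ω^2/12)/12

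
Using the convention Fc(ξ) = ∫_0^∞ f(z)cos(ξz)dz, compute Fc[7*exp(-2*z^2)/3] 7*sqrt(2)*sqrt(pi)*exp(-ξ^2/8)/12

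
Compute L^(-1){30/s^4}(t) 5 * t^3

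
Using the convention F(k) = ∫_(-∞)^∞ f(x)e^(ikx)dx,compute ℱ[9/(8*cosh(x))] 9*pi/(8*cosh(pi*k/2))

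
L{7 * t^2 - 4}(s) 14/s^3 - 4/s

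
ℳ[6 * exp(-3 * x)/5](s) 6 * gamma(s)/(5 * 3^s)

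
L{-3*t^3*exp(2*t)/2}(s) -9/(s - 2)^4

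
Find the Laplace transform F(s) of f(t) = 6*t 6/s^2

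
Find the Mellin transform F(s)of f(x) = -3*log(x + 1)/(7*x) 3*pi*csc(pi*s)/(7*(s - 1))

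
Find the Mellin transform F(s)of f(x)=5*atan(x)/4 -5*pi*sec(pi*s/2)/(8*s)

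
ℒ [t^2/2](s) s^(-3)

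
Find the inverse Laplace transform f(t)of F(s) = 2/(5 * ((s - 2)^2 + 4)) exp(2 * t) * sin(2 * t)/5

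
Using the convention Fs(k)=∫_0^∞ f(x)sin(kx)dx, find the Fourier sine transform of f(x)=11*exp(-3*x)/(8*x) 11*atan(k/3)/8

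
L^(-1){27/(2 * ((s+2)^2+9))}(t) 9 * exp(-2 * t) * sin(3 * t)/2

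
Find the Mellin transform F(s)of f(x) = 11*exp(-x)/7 11*gamma(s)/7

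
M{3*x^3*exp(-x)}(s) 3*gamma(s + 3)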